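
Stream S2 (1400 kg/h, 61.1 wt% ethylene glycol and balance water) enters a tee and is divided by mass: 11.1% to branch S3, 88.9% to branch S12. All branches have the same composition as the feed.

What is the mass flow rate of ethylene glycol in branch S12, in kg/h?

Branch S12 total = 0.889×1400 = 1244.6 kg/h.
ethylene glycol in S12 = 0.611×1244.6 = 760.45 kg/h.

760.5 kg/h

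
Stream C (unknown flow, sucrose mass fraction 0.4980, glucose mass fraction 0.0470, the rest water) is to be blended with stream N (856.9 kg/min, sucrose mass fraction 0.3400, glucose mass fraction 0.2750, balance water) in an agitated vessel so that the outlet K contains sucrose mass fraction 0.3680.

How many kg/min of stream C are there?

Let C be the unknown flow. Total out = 856.9 + C.
sucrose balance: 291.35 + 0.498·C = 0.368·(856.9 + C)
(0.498 − 0.368)·C = 0.368×856.9 − 291.35 = 23.993
C = 23.993 / 0.130 = 184.56 kg/min

184.6 kg/min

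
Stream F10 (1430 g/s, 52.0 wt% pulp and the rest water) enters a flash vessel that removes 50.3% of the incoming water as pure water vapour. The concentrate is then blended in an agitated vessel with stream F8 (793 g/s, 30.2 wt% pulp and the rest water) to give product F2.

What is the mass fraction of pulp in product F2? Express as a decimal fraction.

0.524

Vapour removed = 0.503×0.480×1430 = 345.26 g/s; concentrate = 1084.7 g/s.
pulp reaching the mixer = 743.6 (from concentrate) + 793×0.302 = 983.09 g/s.
Product flow = 1084.7 + 793 = 1877.7 g/s; pulp fraction = 0.524.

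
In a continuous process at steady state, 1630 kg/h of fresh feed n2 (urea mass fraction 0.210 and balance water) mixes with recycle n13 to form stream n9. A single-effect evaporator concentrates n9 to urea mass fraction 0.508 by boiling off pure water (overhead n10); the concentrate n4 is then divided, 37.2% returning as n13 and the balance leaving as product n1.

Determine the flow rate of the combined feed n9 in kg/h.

Overall urea balance (none leaves overhead): urea in fresh feed = urea in product, i.e. 1630×0.210 = (1−0.372)·n4·0.508.
n4 = 342.3/(0.508×0.628) = 1073 kg/h.
Recycle n13 = 0.372×1073 = 399.14 kg/h.
Combined feed n9 = 1630 + 399.14 = 2029.1 kg/h.

2029 kg/h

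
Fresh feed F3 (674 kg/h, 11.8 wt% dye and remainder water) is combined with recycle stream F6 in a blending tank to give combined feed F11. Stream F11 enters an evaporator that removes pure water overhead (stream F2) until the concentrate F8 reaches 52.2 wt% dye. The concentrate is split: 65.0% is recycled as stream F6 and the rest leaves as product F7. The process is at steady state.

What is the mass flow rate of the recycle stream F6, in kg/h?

283 kg/h

Overall dye balance (none leaves overhead): dye in fresh feed = dye in product, i.e. 674×0.118 = (1−0.650)·F8·0.522.
F8 = 79.532/(0.522×0.350) = 435.31 kg/h.
Recycle F6 = 0.650×435.31 = 282.95 kg/h.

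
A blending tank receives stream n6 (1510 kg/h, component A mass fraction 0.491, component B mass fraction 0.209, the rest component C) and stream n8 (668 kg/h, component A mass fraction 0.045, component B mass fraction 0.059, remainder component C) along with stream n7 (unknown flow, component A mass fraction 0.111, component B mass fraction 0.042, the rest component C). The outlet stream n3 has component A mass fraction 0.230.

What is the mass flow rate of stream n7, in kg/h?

Let n7 be the unknown flow. Total out = 2178 + n7.
component A balance: 771.47 + 0.111·n7 = 0.230·(2178 + n7)
(0.111 − 0.230)·n7 = 0.230×2178 − 771.47 = -270.53
n7 = -270.53 / -0.119 = 2273.4 kg/h

2273 kg/h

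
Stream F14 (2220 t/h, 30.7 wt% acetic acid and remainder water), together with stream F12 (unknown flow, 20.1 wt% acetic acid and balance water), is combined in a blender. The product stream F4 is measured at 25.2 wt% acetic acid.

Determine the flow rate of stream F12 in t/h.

2394 t/h

Let F12 be the unknown flow. Total out = 2220 + F12.
acetic acid balance: 681.54 + 0.201·F12 = 0.252·(2220 + F12)
(0.201 − 0.252)·F12 = 0.252×2220 − 681.54 = -122.1
F12 = -122.1 / -0.051 = 2394.1 t/h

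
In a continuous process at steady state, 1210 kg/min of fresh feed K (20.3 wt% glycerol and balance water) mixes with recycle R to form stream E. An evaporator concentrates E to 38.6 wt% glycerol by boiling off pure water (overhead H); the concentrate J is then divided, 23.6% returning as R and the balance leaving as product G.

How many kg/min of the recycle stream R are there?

Overall glycerol balance (none leaves overhead): glycerol in fresh feed = glycerol in product, i.e. 1210×0.203 = (1−0.236)·J·0.386.
J = 245.63/(0.386×0.764) = 832.92 kg/min.
Recycle R = 0.236×832.92 = 196.57 kg/min.

196.6 kg/min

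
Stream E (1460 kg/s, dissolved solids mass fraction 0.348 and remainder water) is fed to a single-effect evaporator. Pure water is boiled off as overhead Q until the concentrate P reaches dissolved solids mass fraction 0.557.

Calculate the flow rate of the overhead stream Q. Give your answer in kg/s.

547.8 kg/s

dissolved solids is conserved: 1460×0.348 = 508.08 kg/s all reports to the concentrate.
Concentrate = 508.08/(target fraction) = 912.17 kg/s.
Overhead = 1460 − 912.17 = 547.83 kg/s.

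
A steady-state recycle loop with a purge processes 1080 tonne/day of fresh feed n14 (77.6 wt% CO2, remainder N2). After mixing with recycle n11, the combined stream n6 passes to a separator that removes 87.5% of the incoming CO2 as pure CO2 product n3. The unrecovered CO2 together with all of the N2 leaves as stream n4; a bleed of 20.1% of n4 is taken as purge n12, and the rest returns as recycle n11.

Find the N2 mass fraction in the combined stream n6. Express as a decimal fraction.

0.5638

N2 enters only via n14 and leaves only via the purge: 1080×0.224 = 0.201×(N2 in n4), and the separator passes all N2, so N2 in n6 = N2 in n4 = 1203.6 tonne/day.
CO2 in n6: m_A = 1080×0.776 + (1−0.201)·(1−0.875)·m_A, so m_A = 838.08/0.9001 = 931.07 tonne/day.
n6 = 931.07 + 1203.6 = 2134.7 tonne/day.
N2 fraction in n6 = 1203.6/2134.7 = 0.5638.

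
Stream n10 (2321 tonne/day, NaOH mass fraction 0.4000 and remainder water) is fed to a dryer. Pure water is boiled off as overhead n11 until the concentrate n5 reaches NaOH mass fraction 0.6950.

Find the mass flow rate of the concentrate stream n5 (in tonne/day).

NaOH is conserved: 2321×0.400 = 928.4 tonne/day all reports to the concentrate.
Concentrate = 928.4/(target fraction) = 1335.8 tonne/day.

1336 tonne/day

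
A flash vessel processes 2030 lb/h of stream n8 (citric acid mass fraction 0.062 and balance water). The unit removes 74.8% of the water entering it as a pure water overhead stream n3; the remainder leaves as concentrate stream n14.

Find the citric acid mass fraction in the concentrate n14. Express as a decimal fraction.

0.208

citric acid is not removed: 2030×0.062 = 125.86 lb/h of citric acid enters n14.
water entering = 2030×0.938 = 1904.1 lb/h; overhead removed = 0.748×1904.1 = 1424.3 lb/h.
Concentrate = 2030 − 1424.3 = 605.7 lb/h.
Mass fraction = 125.86/605.7 = 0.208.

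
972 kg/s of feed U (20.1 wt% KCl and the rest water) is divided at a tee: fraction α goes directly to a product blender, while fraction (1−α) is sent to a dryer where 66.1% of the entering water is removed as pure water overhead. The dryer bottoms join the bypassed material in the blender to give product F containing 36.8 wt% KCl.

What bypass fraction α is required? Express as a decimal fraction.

0.141

All 972×0.201 = 195.37 kg/s of KCl reaches F, so F = 195.37/0.368 = 530.9 kg/s and vapour = 441.1 kg/s.
The evaporator receives (1−α)·972 of feed at 0.799 water and removes 0.661 of that water:
0.661×0.799×(1−α)×972 = 441.1
(1−α) = 441.1/513.35 = 0.8593;  α = 0.1407.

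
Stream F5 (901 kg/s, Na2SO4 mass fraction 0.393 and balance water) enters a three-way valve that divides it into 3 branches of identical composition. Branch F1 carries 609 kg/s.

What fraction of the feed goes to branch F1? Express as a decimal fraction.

0.676

Fraction to F1 = 609/901 = 0.6759.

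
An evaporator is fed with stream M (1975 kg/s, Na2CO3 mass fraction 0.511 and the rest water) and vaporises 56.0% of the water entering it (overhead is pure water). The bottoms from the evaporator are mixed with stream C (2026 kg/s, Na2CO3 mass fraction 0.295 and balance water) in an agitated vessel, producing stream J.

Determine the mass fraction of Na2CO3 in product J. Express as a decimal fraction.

Vapour removed = 0.560×0.489×1975 = 540.83 kg/s; concentrate = 1434.2 kg/s.
Na2CO3 reaching the mixer = 1009.2 (from concentrate) + 2026×0.295 = 1606.9 kg/s.
Product flow = 1434.2 + 2026 = 3460.2 kg/s; Na2CO3 fraction = 0.464.

0.464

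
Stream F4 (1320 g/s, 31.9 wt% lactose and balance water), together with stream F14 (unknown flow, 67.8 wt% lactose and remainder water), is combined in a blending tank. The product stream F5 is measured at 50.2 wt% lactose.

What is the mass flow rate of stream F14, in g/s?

1372 g/s

Let F14 be the unknown flow. Total out = 1320 + F14.
lactose balance: 421.08 + 0.678·F14 = 0.502·(1320 + F14)
(0.678 − 0.502)·F14 = 0.502×1320 − 421.08 = 241.56
F14 = 241.56 / 0.176 = 1372.5 g/s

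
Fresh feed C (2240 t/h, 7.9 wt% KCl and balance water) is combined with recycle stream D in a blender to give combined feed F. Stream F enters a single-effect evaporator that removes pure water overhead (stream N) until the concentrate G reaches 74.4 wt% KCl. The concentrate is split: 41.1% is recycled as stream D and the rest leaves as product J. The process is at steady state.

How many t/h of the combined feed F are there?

Overall KCl balance (none leaves overhead): KCl in fresh feed = KCl in product, i.e. 2240×0.079 = (1−0.411)·G·0.744.
G = 176.96/(0.744×0.589) = 403.82 t/h.
Recycle D = 0.411×403.82 = 165.97 t/h.
Combined feed F = 2240 + 165.97 = 2406 t/h.

2406 t/h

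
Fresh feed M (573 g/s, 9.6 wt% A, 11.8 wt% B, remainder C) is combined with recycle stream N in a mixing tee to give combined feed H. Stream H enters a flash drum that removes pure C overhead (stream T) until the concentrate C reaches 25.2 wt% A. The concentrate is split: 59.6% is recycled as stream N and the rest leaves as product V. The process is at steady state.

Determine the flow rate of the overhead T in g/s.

Overall A balance (none leaves overhead): A in fresh feed = A in product, i.e. 573×0.096 = (1−0.596)·C·0.252.
C = 55.008/(0.252×0.404) = 540.31 g/s.
Recycle N = 0.596×540.31 = 322.03 g/s.
Combined feed H = 573 + 322.03 = 895.03 g/s.
Overhead T = H − C = 895.03 − 540.31 = 354.71 g/s.

354.7 g/s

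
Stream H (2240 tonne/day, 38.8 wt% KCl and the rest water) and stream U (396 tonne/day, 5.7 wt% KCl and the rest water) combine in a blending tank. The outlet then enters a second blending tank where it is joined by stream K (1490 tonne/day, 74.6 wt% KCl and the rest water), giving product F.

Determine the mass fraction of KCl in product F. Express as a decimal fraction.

Overall, product flow = 4126 tonne/day.
KCl in = 2240×0.388 + 396×0.057 + 1490×0.746 = 2003.2 tonne/day.
KCl fraction in F = 0.486.

0.486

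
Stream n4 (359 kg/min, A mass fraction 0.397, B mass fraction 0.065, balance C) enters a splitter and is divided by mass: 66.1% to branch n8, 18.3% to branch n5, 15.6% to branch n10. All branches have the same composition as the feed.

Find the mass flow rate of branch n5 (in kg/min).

Branch n5 flow = 0.183×359 = 65.697 kg/min.

65.7 kg/min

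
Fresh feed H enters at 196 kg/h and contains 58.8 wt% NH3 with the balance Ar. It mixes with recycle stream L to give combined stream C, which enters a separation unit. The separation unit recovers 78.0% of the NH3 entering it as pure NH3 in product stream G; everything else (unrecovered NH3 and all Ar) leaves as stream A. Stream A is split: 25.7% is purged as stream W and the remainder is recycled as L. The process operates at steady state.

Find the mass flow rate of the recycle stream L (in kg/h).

256 kg/h

Ar enters only via H and leaves only via the purge: 196×0.412 = 0.257×(Ar in A), and the separation unit passes all Ar, so Ar in C = Ar in A = 314.21 kg/h.
NH3 in C: m_A = 196×0.588 + (1−0.257)·(1−0.780)·m_A, so m_A = 115.25/0.8365 = 137.77 kg/h.
A = (1−0.780)×137.77 + 314.21 = 344.52 kg/h.
Recycle L = (1−0.257)×344.52 = 255.98 kg/h.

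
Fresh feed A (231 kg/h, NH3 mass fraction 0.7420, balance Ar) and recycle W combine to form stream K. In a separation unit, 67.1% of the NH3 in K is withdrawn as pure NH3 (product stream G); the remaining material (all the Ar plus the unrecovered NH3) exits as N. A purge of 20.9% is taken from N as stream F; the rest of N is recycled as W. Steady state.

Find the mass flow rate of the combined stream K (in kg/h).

516.9 kg/h

Ar enters only via A and leaves only via the purge: 231×0.258 = 0.209×(Ar in N), and the separation unit passes all Ar, so Ar in K = Ar in N = 285.16 kg/h.
NH3 in K: m_A = 231×0.742 + (1−0.209)·(1−0.671)·m_A, so m_A = 171.4/0.7398 = 231.7 kg/h.
K = 231.7 + 285.16 = 516.86 kg/h.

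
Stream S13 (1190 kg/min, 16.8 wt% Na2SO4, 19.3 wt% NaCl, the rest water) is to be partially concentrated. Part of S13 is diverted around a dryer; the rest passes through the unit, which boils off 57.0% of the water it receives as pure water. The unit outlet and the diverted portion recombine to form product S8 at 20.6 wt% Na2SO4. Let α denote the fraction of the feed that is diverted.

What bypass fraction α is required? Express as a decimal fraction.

0.494

All 1190×0.168 = 199.92 kg/min of Na2SO4 reaches S8, so S8 = 199.92/0.206 = 970.49 kg/min and vapour = 219.51 kg/min.
The evaporator receives (1−α)·1190 of feed at 0.639 water and removes 0.570 of that water:
0.570×0.639×(1−α)×1190 = 219.51
(1−α) = 219.51/433.43 = 0.5065;  α = 0.4935.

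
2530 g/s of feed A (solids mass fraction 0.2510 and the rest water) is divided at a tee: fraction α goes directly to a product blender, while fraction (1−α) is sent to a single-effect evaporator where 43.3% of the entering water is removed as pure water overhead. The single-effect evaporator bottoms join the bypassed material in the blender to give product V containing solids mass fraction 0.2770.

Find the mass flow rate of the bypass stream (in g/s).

1798 g/s

All 2530×0.251 = 635.03 g/s of solids reaches V, so V = 635.03/0.277 = 2292.5 g/s and vapour = 237.47 g/s.
The evaporator receives (1−α)·2530 of feed at 0.749 water and removes 0.433 of that water:
0.433×0.749×(1−α)×2530 = 237.47
(1−α) = 237.47/820.52 = 0.2894;  α = 0.7106.
Bypass flow = 0.7106×2530 = 1797.8 g/s.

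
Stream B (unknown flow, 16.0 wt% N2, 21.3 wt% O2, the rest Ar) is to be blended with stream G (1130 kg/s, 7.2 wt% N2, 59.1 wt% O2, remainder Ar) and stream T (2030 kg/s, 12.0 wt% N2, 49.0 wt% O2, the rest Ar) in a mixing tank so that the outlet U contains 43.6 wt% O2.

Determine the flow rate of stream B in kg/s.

1277 kg/s

Let B be the unknown flow. Total out = 3160 + B.
O2 balance: 1662.5 + 0.213·B = 0.436·(3160 + B)
(0.213 − 0.436)·B = 0.436×3160 − 1662.5 = -284.77
B = -284.77 / -0.223 = 1277 kg/s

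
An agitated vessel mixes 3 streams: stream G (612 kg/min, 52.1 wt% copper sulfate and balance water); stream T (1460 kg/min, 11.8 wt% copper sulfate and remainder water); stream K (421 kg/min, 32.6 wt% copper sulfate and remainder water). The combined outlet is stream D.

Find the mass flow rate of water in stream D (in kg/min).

1865 kg/min

water out = water in = 612×0.479 + 1460×0.882 + 421×0.674 = 1864.6 kg/min.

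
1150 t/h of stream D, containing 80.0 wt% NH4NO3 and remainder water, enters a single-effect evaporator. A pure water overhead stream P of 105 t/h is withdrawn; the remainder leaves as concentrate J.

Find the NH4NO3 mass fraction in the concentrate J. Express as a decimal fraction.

0.8804

NH4NO3 is not removed: 1150×0.800 = 920 t/h of NH4NO3 enters J.
Concentrate = 1150 − 105 = 1045 t/h.
Mass fraction = 920/1045 = 0.8804.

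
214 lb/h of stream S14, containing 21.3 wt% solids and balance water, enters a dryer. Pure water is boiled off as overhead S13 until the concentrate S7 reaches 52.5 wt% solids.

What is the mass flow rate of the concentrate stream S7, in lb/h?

86.82 lb/h

solids is conserved: 214×0.213 = 45.582 lb/h all reports to the concentrate.
Concentrate = 45.582/(target fraction) = 86.823 lb/h.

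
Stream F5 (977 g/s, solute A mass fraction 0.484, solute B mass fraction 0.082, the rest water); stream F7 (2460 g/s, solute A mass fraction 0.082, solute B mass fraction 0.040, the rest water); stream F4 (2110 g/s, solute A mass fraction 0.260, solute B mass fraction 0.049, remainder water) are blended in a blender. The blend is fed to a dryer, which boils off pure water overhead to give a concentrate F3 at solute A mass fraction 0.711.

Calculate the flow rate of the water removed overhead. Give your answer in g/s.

solute A entering = 977×0.484 + 2460×0.082 + 2110×0.260 = 1223.2 g/s.
All solute A reports to F3, so F3 = 1223.2/0.711 = 1720.4 g/s.
Total feed = 5547 g/s; overhead = 5547 − 1720.4 = 3826.6 g/s.

3827 g/s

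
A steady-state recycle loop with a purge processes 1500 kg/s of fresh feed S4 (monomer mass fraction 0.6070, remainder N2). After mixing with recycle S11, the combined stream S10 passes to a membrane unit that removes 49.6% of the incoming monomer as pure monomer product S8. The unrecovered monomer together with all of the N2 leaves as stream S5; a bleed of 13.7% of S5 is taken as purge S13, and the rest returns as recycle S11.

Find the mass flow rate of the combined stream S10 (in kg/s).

N2 enters only via S4 and leaves only via the purge: 1500×0.393 = 0.137×(N2 in S5), and the membrane unit passes all N2, so N2 in S10 = N2 in S5 = 4302.9 kg/s.
monomer in S10: m_A = 1500×0.607 + (1−0.137)·(1−0.496)·m_A, so m_A = 910.5/0.5650 = 1611.4 kg/s.
S10 = 1611.4 + 4302.9 = 5914.3 kg/s.

5914 kg/s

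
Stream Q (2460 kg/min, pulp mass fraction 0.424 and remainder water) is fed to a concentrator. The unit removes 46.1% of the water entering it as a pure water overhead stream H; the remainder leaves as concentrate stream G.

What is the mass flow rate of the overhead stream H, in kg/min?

653.2 kg/min

water entering = 2460×0.576 = 1417 kg/min; overhead removed = 0.461×1417 = 653.22 kg/min.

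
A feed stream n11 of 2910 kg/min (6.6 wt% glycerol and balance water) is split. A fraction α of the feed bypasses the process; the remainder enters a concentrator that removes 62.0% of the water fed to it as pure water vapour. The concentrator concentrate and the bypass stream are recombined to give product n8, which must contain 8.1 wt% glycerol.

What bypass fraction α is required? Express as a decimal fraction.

0.680

All 2910×0.066 = 192.06 kg/min of glycerol reaches n8, so n8 = 192.06/0.081 = 2371.1 kg/min and vapour = 538.89 kg/min.
The evaporator receives (1−α)·2910 of feed at 0.934 water and removes 0.620 of that water:
0.620×0.934×(1−α)×2910 = 538.89
(1−α) = 538.89/1685.1 = 0.3198;  α = 0.6802.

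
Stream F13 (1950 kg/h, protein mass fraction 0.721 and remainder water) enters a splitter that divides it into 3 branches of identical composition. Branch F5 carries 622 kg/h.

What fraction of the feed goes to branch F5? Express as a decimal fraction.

Fraction to F5 = 622/1950 = 0.3190.

0.319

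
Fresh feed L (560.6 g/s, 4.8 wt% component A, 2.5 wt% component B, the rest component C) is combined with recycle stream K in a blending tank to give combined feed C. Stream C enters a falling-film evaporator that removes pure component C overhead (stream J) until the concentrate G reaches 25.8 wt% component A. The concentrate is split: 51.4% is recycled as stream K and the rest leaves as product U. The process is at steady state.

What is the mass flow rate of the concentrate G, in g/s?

Overall component A balance (none leaves overhead): component A in fresh feed = component A in product, i.e. 560.6×0.048 = (1−0.514)·G·0.258.
G = 26.909/(0.258×0.486) = 214.6 g/s.

214.6 g/s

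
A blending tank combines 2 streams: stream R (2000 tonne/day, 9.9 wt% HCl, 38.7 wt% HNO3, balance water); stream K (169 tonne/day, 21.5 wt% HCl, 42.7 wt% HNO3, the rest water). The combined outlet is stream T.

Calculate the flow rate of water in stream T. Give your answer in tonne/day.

1089 tonne/day

water out = water in = 2000×0.514 + 169×0.358 = 1088.5 tonne/day.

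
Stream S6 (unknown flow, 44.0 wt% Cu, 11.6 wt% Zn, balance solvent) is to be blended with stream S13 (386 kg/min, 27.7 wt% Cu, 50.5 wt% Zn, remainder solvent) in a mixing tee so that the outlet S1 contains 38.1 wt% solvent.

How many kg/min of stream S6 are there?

998.7 kg/min

Let S6 be the unknown flow. Total out = 386 + S6.
solvent balance: 84.148 + 0.444·S6 = 0.381·(386 + S6)
(0.444 − 0.381)·S6 = 0.381×386 − 84.148 = 62.918
S6 = 62.918 / 0.063 = 998.7 kg/min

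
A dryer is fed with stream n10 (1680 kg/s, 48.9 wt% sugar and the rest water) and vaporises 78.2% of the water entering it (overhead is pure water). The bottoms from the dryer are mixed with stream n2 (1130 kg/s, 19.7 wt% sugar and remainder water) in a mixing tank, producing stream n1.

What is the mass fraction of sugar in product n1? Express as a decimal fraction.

Vapour removed = 0.782×0.511×1680 = 671.33 kg/s; concentrate = 1008.7 kg/s.
sugar reaching the mixer = 821.52 (from concentrate) + 1130×0.197 = 1044.1 kg/s.
Product flow = 1008.7 + 1130 = 2138.7 kg/s; sugar fraction = 0.488.

0.488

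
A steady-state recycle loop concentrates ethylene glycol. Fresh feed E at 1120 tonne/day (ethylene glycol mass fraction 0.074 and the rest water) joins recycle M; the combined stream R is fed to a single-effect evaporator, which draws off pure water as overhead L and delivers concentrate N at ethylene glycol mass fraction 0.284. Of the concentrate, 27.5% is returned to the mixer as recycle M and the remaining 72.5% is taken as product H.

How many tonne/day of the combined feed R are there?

1231 tonne/day

Overall ethylene glycol balance (none leaves overhead): ethylene glycol in fresh feed = ethylene glycol in product, i.e. 1120×0.074 = (1−0.275)·N·0.284.
N = 82.88/(0.284×0.725) = 402.53 tonne/day.
Recycle M = 0.275×402.53 = 110.69 tonne/day.
Combined feed R = 1120 + 110.69 = 1230.7 tonne/day.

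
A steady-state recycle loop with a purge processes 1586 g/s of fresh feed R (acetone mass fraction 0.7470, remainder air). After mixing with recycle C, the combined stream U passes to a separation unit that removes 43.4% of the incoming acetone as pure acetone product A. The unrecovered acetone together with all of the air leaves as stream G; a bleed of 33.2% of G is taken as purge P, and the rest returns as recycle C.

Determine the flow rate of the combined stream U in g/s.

3114 g/s

air enters only via R and leaves only via the purge: 1586×0.253 = 0.332×(air in G), and the separation unit passes all air, so air in U = air in G = 1208.6 g/s.
acetone in U: m_A = 1586×0.747 + (1−0.332)·(1−0.434)·m_A, so m_A = 1184.7/0.6219 = 1905 g/s.
U = 1905 + 1208.6 = 3113.6 g/s.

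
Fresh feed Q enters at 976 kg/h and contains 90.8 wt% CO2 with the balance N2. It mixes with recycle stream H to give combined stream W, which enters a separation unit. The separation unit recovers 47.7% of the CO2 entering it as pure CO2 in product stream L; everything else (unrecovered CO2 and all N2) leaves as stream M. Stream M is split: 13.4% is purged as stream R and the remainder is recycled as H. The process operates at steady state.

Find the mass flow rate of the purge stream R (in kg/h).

N2 enters only via Q and leaves only via the purge: 976×0.092 = 0.134×(N2 in M), and the separation unit passes all N2, so N2 in W = N2 in M = 670.09 kg/h.
CO2 in W: m_A = 976×0.908 + (1−0.134)·(1−0.477)·m_A, so m_A = 886.21/0.5471 = 1619.9 kg/h.
M = (1−0.477)×1619.9 + 670.09 = 1517.3 kg/h.
Purge R = 0.134×1517.3 = 203.32 kg/h.

203.3 kg/h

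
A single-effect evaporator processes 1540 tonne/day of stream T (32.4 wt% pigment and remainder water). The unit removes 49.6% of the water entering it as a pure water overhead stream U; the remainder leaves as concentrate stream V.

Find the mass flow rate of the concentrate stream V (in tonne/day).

water entering = 1540×0.676 = 1041 tonne/day; overhead removed = 0.496×1041 = 516.36 tonne/day.
Concentrate = 1540 − 516.36 = 1023.6 tonne/day.

1024 tonne/day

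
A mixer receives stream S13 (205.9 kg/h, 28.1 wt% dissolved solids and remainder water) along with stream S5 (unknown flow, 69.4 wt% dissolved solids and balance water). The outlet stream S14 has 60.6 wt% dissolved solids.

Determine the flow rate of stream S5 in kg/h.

760.4 kg/h

Let S5 be the unknown flow. Total out = 205.9 + S5.
dissolved solids balance: 57.858 + 0.694·S5 = 0.606·(205.9 + S5)
(0.694 − 0.606)·S5 = 0.606×205.9 − 57.858 = 66.917
S5 = 66.917 / 0.088 = 760.43 kg/h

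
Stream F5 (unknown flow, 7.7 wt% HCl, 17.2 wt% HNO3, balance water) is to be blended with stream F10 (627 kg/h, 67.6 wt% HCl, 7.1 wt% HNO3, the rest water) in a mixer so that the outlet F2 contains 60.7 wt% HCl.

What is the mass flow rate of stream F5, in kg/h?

81.63 kg/h

Let F5 be the unknown flow. Total out = 627 + F5.
HCl balance: 423.85 + 0.077·F5 = 0.607·(627 + F5)
(0.077 − 0.607)·F5 = 0.607×627 − 423.85 = -43.263
F5 = -43.263 / -0.530 = 81.628 kg/h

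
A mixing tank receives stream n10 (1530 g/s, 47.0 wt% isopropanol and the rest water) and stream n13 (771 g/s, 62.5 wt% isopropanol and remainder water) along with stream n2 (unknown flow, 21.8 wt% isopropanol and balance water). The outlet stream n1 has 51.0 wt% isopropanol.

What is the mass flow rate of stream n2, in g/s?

94.06 g/s

Let n2 be the unknown flow. Total out = 2301 + n2.
isopropanol balance: 1201 + 0.218·n2 = 0.510·(2301 + n2)
(0.218 − 0.510)·n2 = 0.510×2301 − 1201 = -27.465
n2 = -27.465 / -0.292 = 94.058 g/s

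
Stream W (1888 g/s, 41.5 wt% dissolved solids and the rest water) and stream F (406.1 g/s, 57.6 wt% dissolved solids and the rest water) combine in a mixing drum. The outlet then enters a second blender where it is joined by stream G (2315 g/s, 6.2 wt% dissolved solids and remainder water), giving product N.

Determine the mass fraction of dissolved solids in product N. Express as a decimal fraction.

Overall, product flow = 4609.1 g/s.
dissolved solids in = 1888×0.415 + 406.1×0.576 + 2315×0.062 = 1161 g/s.
dissolved solids fraction in N = 0.252.

0.252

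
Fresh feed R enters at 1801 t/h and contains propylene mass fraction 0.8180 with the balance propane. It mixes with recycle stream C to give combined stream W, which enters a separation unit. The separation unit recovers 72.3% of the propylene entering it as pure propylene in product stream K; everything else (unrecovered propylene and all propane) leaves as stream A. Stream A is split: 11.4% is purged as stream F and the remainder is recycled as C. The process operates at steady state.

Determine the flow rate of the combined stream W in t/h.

propane enters only via R and leaves only via the purge: 1801×0.182 = 0.114×(propane in A), and the separation unit passes all propane, so propane in W = propane in A = 2875.3 t/h.
propylene in W: m_A = 1801×0.818 + (1−0.114)·(1−0.723)·m_A, so m_A = 1473.2/0.7546 = 1952.4 t/h.
W = 1952.4 + 2875.3 = 4827.7 t/h.

4828 t/h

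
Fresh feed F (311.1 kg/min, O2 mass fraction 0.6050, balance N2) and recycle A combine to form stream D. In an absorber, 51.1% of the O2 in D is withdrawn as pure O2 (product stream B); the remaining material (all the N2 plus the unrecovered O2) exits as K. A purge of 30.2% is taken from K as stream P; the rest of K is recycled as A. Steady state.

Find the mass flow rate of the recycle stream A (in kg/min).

381.5 kg/min

N2 enters only via F and leaves only via the purge: 311.1×0.395 = 0.302×(N2 in K), and the absorber passes all N2, so N2 in D = N2 in K = 406.9 kg/min.
O2 in D: m_A = 311.1×0.605 + (1−0.302)·(1−0.511)·m_A, so m_A = 188.22/0.6587 = 285.75 kg/min.
K = (1−0.511)×285.75 + 406.9 = 546.63 kg/min.
Recycle A = (1−0.302)×546.63 = 381.55 kg/min.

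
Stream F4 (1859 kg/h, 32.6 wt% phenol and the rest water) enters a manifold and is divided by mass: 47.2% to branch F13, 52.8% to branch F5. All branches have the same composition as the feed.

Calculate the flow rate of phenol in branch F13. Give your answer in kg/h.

286 kg/h

Branch F13 total = 0.472×1859 = 877.45 kg/h.
phenol in F13 = 0.326×877.45 = 286.05 kg/h.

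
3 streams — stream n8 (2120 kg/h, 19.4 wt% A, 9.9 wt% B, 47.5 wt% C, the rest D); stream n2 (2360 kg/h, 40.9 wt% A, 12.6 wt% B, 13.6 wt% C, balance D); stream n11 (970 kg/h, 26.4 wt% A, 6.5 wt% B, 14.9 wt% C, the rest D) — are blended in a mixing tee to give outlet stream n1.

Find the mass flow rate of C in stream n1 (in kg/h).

C out = C in = 2120×0.475 + 2360×0.136 + 970×0.149 = 1472.5 kg/h.

1472 kg/h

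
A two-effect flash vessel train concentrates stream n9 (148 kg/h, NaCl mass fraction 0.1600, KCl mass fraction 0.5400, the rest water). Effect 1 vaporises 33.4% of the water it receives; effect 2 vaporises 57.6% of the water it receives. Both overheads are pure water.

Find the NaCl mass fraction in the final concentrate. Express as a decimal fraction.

water in feed = 148×0.300 = 44.4 kg/h.
After stage 1: water left = (1−0.334)×44.4 = 29.57; stream total = 133.17 kg/h.
After stage 2: water left = (1−0.576)×29.57 = 12.538; final concentrate = 116.14 kg/h.
NaCl fraction = 23.68/116.14 = 0.2039.

0.2039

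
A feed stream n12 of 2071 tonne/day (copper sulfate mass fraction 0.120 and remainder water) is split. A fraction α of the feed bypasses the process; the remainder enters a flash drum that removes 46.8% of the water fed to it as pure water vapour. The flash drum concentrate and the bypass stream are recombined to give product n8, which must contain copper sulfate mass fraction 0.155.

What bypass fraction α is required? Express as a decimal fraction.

All 2071×0.120 = 248.52 tonne/day of copper sulfate reaches n8, so n8 = 248.52/0.155 = 1603.4 tonne/day and vapour = 467.65 tonne/day.
The evaporator receives (1−α)·2071 of feed at 0.880 water and removes 0.468 of that water:
0.468×0.880×(1−α)×2071 = 467.65
(1−α) = 467.65/852.92 = 0.5483;  α = 0.4517.

0.452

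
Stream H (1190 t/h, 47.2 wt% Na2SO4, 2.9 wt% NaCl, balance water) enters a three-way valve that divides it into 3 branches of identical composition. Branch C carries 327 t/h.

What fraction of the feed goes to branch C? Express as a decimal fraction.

Fraction to C = 327/1190 = 0.2748.

0.275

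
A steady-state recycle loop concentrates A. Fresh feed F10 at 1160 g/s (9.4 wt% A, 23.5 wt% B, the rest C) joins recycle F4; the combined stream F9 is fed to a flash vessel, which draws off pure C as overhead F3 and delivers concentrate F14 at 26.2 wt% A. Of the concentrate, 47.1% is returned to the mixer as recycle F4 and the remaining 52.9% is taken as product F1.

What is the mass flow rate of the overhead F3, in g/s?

Overall A balance (none leaves overhead): A in fresh feed = A in product, i.e. 1160×0.094 = (1−0.471)·F14·0.262.
F14 = 109.04/(0.262×0.529) = 786.74 g/s.
Recycle F4 = 0.471×786.74 = 370.55 g/s.
Combined feed F9 = 1160 + 370.55 = 1530.6 g/s.
Overhead F3 = F9 − F14 = 1530.6 − 786.74 = 743.82 g/s.

743.8 g/s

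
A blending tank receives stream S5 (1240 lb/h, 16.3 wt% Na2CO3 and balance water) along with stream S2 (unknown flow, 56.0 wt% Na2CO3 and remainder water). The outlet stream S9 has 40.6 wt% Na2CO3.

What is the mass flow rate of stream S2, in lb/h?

1957 lb/h

Let S2 be the unknown flow. Total out = 1240 + S2.
Na2CO3 balance: 202.12 + 0.560·S2 = 0.406·(1240 + S2)
(0.560 − 0.406)·S2 = 0.406×1240 − 202.12 = 301.32
S2 = 301.32 / 0.154 = 1956.6 lb/h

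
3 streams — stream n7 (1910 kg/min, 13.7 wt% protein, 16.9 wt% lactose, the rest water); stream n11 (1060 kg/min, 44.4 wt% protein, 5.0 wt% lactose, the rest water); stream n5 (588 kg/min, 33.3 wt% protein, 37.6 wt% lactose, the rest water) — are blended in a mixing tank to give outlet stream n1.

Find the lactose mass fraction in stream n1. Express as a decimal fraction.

Total flow out = 1910 + 1060 + 588 = 3558 kg/min.
lactose in = 1910×0.169 + 1060×0.050 + 588×0.376 = 596.88 kg/min.
lactose mass fraction in n1 = 596.88/3558 = 0.1678.

0.1678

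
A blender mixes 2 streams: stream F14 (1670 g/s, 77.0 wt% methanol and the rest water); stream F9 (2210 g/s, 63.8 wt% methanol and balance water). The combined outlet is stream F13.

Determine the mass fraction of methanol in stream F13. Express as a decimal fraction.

Total flow out = 1670 + 2210 = 3880 g/s.
methanol in = 1670×0.770 + 2210×0.638 = 2695.9 g/s.
methanol mass fraction in F13 = 2695.9/3880 = 0.695.

0.695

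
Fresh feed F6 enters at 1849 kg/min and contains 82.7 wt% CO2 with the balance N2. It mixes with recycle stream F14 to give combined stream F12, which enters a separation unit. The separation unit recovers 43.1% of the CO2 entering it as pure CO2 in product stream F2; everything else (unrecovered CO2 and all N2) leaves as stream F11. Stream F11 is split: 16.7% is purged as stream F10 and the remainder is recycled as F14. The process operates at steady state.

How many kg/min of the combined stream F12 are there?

N2 enters only via F6 and leaves only via the purge: 1849×0.173 = 0.167×(N2 in F11), and the separation unit passes all N2, so N2 in F12 = N2 in F11 = 1915.4 kg/min.
CO2 in F12: m_A = 1849×0.827 + (1−0.167)·(1−0.431)·m_A, so m_A = 1529.1/0.5260 = 2907 kg/min.
F12 = 2907 + 1915.4 = 4822.4 kg/min.

4822 kg/min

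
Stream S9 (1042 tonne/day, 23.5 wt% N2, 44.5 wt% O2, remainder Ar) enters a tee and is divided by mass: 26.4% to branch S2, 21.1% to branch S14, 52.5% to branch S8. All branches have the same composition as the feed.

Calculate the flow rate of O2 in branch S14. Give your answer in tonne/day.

Branch S14 total = 0.211×1042 = 219.86 tonne/day.
O2 in S14 = 0.445×219.86 = 97.839 tonne/day.

97.84 tonne/day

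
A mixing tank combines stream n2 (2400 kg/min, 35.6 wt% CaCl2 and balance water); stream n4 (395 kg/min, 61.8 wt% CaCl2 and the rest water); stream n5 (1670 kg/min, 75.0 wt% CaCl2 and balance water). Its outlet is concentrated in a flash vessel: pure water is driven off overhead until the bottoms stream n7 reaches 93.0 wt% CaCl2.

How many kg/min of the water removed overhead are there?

1937 kg/min

CaCl2 entering = 2400×0.356 + 395×0.618 + 1670×0.750 = 2351 kg/min.
All CaCl2 reports to n7, so n7 = 2351/0.930 = 2528 kg/min.
Total feed = 4465 kg/min; overhead = 4465 − 2528 = 1937 kg/min.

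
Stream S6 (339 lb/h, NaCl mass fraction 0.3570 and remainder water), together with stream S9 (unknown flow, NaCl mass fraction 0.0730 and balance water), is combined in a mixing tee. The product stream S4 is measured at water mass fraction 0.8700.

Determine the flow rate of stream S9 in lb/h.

1350 lb/h

Let S9 be the unknown flow. Total out = 339 + S9.
water balance: 217.98 + 0.927·S9 = 0.870·(339 + S9)
(0.927 − 0.870)·S9 = 0.870×339 − 217.98 = 76.953
S9 = 76.953 / 0.057 = 1350.1 lb/h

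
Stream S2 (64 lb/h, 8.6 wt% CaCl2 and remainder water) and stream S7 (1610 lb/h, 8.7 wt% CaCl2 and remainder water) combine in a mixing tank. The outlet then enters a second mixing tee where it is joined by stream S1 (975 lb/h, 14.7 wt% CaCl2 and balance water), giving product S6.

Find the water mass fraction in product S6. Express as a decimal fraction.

0.8909

Overall, product flow = 2649 lb/h.
water in = 64×0.914 + 1610×0.913 + 975×0.853 = 2360.1 lb/h.
water fraction in S6 = 0.8909.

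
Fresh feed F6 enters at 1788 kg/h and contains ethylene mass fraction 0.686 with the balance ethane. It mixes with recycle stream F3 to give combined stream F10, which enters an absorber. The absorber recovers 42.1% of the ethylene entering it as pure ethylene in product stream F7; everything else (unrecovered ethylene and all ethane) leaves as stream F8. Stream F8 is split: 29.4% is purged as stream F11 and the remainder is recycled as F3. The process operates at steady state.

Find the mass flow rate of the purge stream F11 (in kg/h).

914.6 kg/h

ethane enters only via F6 and leaves only via the purge: 1788×0.314 = 0.294×(ethane in F8), and the absorber passes all ethane, so ethane in F10 = ethane in F8 = 1909.6 kg/h.
ethylene in F10: m_A = 1788×0.686 + (1−0.294)·(1−0.421)·m_A, so m_A = 1226.6/0.5912 = 2074.6 kg/h.
F8 = (1−0.421)×2074.6 + 1909.6 = 3110.8 kg/h.
Purge F11 = 0.294×3110.8 = 914.59 kg/h.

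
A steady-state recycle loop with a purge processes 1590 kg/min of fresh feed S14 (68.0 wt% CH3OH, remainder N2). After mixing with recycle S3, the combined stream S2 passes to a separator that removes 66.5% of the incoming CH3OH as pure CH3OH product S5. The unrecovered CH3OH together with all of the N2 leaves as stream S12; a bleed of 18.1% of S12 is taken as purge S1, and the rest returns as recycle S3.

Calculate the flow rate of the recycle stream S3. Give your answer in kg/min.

N2 enters only via S14 and leaves only via the purge: 1590×0.320 = 0.181×(N2 in S12), and the separator passes all N2, so N2 in S2 = N2 in S12 = 2811 kg/min.
CH3OH in S2: m_A = 1590×0.680 + (1−0.181)·(1−0.665)·m_A, so m_A = 1081.2/0.7256 = 1490 kg/min.
S12 = (1−0.665)×1490 + 2811 = 3310.2 kg/min.
Recycle S3 = (1−0.181)×3310.2 = 2711.1 kg/min.

2711 kg/min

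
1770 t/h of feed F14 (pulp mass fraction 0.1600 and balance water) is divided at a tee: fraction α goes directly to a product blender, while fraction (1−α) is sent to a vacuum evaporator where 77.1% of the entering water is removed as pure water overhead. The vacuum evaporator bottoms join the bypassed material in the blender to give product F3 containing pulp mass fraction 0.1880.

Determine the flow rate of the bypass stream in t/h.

1363 t/h

All 1770×0.160 = 283.2 t/h of pulp reaches F3, so F3 = 283.2/0.188 = 1506.4 t/h and vapour = 263.62 t/h.
The evaporator receives (1−α)·1770 of feed at 0.840 water and removes 0.771 of that water:
0.771×0.840×(1−α)×1770 = 263.62
(1−α) = 263.62/1146.3 = 0.2300;  α = 0.7700.
Bypass flow = 0.7700×1770 = 1363 t/h.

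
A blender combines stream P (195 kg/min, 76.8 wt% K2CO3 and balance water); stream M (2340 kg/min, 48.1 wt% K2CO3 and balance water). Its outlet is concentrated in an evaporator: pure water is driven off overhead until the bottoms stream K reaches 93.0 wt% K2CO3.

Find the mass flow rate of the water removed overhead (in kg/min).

K2CO3 entering = 195×0.768 + 2340×0.481 = 1275.3 kg/min.
All K2CO3 reports to K, so K = 1275.3/0.930 = 1371.3 kg/min.
Total feed = 2535 kg/min; overhead = 2535 − 1371.3 = 1163.7 kg/min.

1164 kg/min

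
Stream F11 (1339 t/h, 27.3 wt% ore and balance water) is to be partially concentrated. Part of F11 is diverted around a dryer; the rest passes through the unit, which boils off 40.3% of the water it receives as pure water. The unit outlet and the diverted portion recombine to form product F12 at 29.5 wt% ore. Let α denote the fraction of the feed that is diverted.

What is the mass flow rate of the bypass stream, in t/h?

998.2 t/h

All 1339×0.273 = 365.55 t/h of ore reaches F12, so F12 = 365.55/0.295 = 1239.1 t/h and vapour = 99.858 t/h.
The evaporator receives (1−α)·1339 of feed at 0.727 water and removes 0.403 of that water:
0.403×0.727×(1−α)×1339 = 99.858
(1−α) = 99.858/392.3 = 0.2545;  α = 0.7455.
Bypass flow = 0.7455×1339 = 998.17 t/h.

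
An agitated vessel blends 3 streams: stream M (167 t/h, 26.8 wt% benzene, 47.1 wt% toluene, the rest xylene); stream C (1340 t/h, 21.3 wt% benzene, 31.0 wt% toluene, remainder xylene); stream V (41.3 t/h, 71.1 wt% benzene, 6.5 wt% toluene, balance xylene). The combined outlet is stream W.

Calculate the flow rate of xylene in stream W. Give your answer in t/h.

xylene out = xylene in = 167×0.261 + 1340×0.477 + 41.3×0.224 = 692.02 t/h.

692 t/h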